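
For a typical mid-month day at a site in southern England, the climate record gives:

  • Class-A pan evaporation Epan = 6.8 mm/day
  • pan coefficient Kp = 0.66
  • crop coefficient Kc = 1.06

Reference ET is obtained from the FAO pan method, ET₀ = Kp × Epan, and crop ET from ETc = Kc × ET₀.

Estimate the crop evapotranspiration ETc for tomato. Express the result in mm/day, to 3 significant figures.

ET₀ = 0.66 × 6.8 = 4.4880 mm/d
ETc = Kc × ET₀ = 1.06 × 4.4880 = 4.7573 mm/d

4.76 mm/day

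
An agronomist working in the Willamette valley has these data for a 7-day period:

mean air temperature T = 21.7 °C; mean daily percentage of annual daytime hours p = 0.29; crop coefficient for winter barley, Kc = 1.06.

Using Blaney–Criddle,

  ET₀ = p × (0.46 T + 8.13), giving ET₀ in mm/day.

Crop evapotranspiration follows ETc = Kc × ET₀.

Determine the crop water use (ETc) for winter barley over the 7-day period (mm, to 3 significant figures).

ET₀ = 0.29 × (0.46 × 21.7 + 8.13) = 0.29 × 18.112 = 5.2525 mm/d
ETc = Kc × ET₀ = 1.06 × 5.2525 = 5.5677 mm/d
Over 7 days: 5.5677 × 7 = 38.974 mm

39.0 mm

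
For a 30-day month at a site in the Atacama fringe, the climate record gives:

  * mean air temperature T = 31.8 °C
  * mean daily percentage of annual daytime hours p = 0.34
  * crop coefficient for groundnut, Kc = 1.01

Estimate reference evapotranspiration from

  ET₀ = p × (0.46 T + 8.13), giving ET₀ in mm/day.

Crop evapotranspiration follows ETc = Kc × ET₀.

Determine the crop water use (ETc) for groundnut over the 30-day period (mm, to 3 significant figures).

ET₀ = 0.34 × (0.46 × 31.8 + 8.13) = 0.34 × 22.758 = 7.7377 mm/d
ETc = Kc × ET₀ = 1.01 × 7.7377 = 7.8151 mm/d
Over 30 days: 7.8151 × 30 = 234.453 mm

234 mm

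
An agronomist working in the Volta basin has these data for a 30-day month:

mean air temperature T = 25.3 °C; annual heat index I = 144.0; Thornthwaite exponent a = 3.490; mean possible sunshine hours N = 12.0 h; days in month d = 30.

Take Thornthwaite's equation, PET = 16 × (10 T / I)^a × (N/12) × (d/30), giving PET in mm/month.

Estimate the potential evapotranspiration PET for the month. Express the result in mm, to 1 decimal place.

114.4 mm

10T/I = 10 × 25.3 / 144.0 = 1.7569
(10T/I)^a = 1.7569^3.490 = 7.1477
Uncorrected PET = 16 × 7.1477 = 114.363 mm
Correction = (N/12)(d/30) = (12.0/12)(30/30) = 1.0000
PET = 114.363 × 1.0000 = 114.363 mm/month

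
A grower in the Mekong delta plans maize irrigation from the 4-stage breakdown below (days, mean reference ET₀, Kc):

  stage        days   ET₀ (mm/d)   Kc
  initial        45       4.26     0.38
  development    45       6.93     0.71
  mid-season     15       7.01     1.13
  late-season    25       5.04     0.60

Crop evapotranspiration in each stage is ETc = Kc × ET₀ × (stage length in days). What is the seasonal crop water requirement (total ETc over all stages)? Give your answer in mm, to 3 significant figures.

initial: 0.38 × 4.26 × 45 = 72.85 mm
development: 0.71 × 6.93 × 45 = 221.41 mm
mid-season: 1.13 × 7.01 × 15 = 118.82 mm
late-season: 0.60 × 5.04 × 25 = 75.60 mm
Seasonal total = 488.68 mm

489 mm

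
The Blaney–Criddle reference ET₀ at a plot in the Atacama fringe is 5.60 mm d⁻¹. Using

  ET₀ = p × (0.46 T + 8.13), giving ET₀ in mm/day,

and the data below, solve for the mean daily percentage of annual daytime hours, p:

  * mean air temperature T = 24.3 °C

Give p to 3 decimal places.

0.290

p = ET₀ / (0.46 T + 8.13) = 5.60 / (0.46 × 24.3 + 8.13) = 5.60 / 19.308 = 0.2900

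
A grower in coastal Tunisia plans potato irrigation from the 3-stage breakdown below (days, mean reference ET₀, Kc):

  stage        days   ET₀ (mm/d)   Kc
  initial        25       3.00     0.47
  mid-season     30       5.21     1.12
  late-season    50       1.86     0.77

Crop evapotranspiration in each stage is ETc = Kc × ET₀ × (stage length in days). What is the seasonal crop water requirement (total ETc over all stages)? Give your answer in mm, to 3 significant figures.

initial: 0.47 × 3.00 × 25 = 35.25 mm
mid-season: 1.12 × 5.21 × 30 = 175.06 mm
late-season: 0.77 × 1.86 × 50 = 71.61 mm
Seasonal total = 281.92 mm

282 mm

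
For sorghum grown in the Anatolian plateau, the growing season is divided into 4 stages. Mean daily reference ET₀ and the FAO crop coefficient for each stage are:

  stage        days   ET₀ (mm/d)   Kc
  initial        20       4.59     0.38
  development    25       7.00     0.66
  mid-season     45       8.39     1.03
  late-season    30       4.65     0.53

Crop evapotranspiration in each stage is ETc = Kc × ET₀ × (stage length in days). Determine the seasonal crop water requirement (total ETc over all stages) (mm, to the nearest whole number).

initial: 0.38 × 4.59 × 20 = 34.88 mm
development: 0.66 × 7.00 × 25 = 115.50 mm
mid-season: 1.03 × 8.39 × 45 = 388.88 mm
late-season: 0.53 × 4.65 × 30 = 73.94 mm
Seasonal total = 613.20 mm

613 mm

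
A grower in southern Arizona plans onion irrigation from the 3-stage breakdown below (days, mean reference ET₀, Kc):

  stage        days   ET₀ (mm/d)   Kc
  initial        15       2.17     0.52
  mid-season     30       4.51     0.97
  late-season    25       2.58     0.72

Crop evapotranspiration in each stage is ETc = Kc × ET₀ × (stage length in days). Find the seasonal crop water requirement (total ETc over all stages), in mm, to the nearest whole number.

initial: 0.52 × 2.17 × 15 = 16.93 mm
mid-season: 0.97 × 4.51 × 30 = 131.24 mm
late-season: 0.72 × 2.58 × 25 = 46.44 mm
Seasonal total = 194.61 mm

195 mm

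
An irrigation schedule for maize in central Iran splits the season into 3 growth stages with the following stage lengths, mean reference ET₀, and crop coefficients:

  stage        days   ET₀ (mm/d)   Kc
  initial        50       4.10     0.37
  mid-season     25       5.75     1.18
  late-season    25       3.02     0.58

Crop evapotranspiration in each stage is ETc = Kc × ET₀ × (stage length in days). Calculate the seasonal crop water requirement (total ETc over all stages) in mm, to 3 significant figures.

289 mm

initial: 0.37 × 4.10 × 50 = 75.85 mm
mid-season: 1.18 × 5.75 × 25 = 169.63 mm
late-season: 0.58 × 3.02 × 25 = 43.79 mm
Seasonal total = 289.27 mm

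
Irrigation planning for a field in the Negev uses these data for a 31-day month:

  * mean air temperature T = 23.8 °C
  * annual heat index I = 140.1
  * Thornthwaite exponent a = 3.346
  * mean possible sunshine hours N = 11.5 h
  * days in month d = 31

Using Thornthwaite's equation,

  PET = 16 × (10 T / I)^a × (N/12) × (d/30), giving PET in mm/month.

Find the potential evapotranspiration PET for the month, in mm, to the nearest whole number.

93 mm

10T/I = 10 × 23.8 / 140.1 = 1.6988
(10T/I)^a = 1.6988^3.346 = 5.8892
Uncorrected PET = 16 × 5.8892 = 94.227 mm
Correction = (N/12)(d/30) = (11.5/12)(31/30) = 0.9903
PET = 94.227 × 0.9903 = 93.313 mm/month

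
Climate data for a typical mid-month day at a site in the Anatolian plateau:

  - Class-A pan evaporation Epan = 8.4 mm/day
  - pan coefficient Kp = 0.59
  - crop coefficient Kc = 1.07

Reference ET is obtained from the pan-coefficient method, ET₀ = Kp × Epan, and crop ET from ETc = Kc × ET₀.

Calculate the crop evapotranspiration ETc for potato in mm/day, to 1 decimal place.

ET₀ = 0.59 × 8.4 = 4.9560 mm/d
ETc = Kc × ET₀ = 1.07 × 4.9560 = 5.3029 mm/d

5.3 mm/day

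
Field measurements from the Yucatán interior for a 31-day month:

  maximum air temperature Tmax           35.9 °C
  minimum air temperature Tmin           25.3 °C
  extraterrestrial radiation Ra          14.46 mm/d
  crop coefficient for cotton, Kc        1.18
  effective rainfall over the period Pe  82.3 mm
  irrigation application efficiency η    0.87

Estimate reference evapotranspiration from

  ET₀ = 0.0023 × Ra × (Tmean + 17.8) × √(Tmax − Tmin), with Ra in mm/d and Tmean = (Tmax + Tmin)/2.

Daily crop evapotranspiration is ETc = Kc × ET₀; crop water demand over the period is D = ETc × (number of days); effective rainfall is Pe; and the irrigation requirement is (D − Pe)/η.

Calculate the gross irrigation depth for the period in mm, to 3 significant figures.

Tmean = (35.9 + 25.3)/2 = 30.60 °C
ET₀ = 0.0023 × 14.46 × (30.60 + 17.8) × √10.6 = 0.0023 × 14.46 × 48.40 × 3.2558 = 5.2408 mm/d
ETc = Kc × ET₀ = 1.18 × 5.2408 = 6.1841 mm/d
Crop demand D = ETc × 31 d = 6.1841 × 31 = 191.707 mm
D − Pe = 191.707 − 82.3 = 109.407 mm
Gross irrigation = 109.407 / 0.87 = 125.755 mm

126 mm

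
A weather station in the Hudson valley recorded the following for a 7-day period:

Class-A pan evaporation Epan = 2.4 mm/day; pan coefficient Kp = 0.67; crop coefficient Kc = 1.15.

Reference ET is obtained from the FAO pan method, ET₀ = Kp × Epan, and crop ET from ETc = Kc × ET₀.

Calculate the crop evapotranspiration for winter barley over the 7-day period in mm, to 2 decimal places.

ET₀ = 0.67 × 2.4 = 1.6080 mm/d
ETc = Kc × ET₀ = 1.15 × 1.6080 = 1.8492 mm/d
Over 7 days: 1.8492 × 7 = 12.944 mm

12.94 mm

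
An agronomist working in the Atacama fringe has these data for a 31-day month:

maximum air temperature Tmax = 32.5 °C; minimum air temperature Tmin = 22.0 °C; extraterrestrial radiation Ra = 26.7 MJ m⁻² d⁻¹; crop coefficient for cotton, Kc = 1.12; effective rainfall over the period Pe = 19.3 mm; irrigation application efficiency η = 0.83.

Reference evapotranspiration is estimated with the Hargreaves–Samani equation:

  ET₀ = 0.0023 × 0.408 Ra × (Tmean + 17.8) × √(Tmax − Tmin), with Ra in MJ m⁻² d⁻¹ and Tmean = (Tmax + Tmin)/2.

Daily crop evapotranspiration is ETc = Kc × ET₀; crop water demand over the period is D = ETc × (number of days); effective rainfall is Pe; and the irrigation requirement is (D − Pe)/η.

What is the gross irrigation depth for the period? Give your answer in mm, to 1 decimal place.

Tmean = (32.5 + 22.0)/2 = 27.25 °C
0.408 Ra = 0.408 × 26.7 = 10.8936 mm/d equivalent
ET₀ = 0.0023 × 10.8936 × (27.25 + 17.8) × √10.5 = 0.0023 × 10.8936 × 45.05 × 3.2404 = 3.6576 mm/d
ETc = Kc × ET₀ = 1.12 × 3.6576 = 4.0965 mm/d
Crop demand D = ETc × 31 d = 4.0965 × 31 = 126.992 mm
D − Pe = 126.992 − 19.3 = 107.692 mm
Gross irrigation = 107.692 / 0.83 = 129.749 mm

129.7 mm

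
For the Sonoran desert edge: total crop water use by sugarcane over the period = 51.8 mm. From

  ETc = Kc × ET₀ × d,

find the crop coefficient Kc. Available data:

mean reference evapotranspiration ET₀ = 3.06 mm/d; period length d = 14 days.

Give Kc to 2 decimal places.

ETc = Kc × ET₀ × d  ⇒  Kc = ETc / (ET₀ × d)
Kc = 51.8 / (3.06 × 14) = 51.8 / 42.84 = 1.2092

1.21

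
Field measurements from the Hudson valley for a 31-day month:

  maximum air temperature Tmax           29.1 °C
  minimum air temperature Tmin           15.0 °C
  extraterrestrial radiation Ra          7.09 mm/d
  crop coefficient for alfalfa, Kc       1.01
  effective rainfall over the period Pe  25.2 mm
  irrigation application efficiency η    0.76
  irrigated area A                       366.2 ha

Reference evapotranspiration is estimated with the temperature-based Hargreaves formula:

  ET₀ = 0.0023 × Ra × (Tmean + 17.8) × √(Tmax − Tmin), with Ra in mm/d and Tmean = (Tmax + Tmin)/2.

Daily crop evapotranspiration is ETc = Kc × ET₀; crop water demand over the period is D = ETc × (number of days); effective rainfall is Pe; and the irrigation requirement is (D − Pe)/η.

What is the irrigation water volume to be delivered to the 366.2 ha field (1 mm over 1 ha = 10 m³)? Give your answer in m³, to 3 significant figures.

Tmean = (29.1 + 15.0)/2 = 22.05 °C
ET₀ = 0.0023 × 7.09 × (22.05 + 17.8) × √14.1 = 0.0023 × 7.09 × 39.85 × 3.7550 = 2.4401 mm/d
ETc = Kc × ET₀ = 1.01 × 2.4401 = 2.4645 mm/d
Crop demand D = ETc × 31 d = 2.4645 × 31 = 76.400 mm
D − Pe = 76.400 − 25.2 = 51.200 mm
Gross irrigation = 51.200 / 0.76 = 67.368 mm
Volume = 67.368 mm × 366.2 ha × 10 = 246701.6 m³

247000 m³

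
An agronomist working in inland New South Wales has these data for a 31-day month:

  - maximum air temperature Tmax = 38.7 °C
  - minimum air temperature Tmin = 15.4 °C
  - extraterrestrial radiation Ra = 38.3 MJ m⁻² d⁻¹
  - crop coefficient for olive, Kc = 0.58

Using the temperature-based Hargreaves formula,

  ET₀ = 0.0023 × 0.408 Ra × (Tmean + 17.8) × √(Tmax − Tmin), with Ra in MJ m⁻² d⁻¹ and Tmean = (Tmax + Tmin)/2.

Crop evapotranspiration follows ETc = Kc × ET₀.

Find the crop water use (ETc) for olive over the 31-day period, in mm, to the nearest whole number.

Tmean = (38.7 + 15.4)/2 = 27.05 °C
0.408 Ra = 0.408 × 38.3 = 15.6264 mm/d equivalent
ET₀ = 0.0023 × 15.6264 × (27.05 + 17.8) × √23.3 = 0.0023 × 15.6264 × 44.85 × 4.8270 = 7.7808 mm/d
ETc = Kc × ET₀ = 0.58 × 7.7808 = 4.5129 mm/d
Over 31 days: 4.5129 × 31 = 139.900 mm

140 mm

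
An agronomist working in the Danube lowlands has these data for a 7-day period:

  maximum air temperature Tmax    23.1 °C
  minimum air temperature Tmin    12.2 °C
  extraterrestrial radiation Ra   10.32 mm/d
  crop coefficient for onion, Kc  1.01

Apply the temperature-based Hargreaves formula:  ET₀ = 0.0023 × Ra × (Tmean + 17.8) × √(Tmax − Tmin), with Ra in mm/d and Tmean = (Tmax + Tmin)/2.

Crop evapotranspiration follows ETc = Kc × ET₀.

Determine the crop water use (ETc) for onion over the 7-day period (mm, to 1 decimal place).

19.6 mm

Tmean = (23.1 + 12.2)/2 = 17.65 °C
ET₀ = 0.0023 × 10.32 × (17.65 + 17.8) × √10.9 = 0.0023 × 10.32 × 35.45 × 3.3015 = 2.7780 mm/d
ETc = Kc × ET₀ = 1.01 × 2.7780 = 2.8058 mm/d
Over 7 days: 2.8058 × 7 = 19.641 mm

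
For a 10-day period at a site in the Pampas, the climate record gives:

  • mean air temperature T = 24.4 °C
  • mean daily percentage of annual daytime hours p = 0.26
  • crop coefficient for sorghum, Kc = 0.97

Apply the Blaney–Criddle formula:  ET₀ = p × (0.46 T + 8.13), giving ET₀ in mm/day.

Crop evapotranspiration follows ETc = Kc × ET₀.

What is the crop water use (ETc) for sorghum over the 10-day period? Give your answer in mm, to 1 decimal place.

48.8 mm

ET₀ = 0.26 × (0.46 × 24.4 + 8.13) = 0.26 × 19.354 = 5.0320 mm/d
ETc = Kc × ET₀ = 0.97 × 5.0320 = 4.8810 mm/d
Over 10 days: 4.8810 × 10 = 48.810 mm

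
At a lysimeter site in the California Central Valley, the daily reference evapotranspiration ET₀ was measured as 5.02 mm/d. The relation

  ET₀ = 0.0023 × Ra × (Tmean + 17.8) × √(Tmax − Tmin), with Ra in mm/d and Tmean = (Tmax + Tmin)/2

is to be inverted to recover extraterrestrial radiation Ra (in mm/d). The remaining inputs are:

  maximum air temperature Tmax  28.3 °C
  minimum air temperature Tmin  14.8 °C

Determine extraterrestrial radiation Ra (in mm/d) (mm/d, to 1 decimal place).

15.1 mm/d

Tmean = 21.55 °C; √ΔT = 3.6742
Ra = ET₀ / [0.0023 × (Tmean+17.8) × √ΔT] = 5.02 / (0.0023 × 39.35 × 3.6742) = 15.096 mm/d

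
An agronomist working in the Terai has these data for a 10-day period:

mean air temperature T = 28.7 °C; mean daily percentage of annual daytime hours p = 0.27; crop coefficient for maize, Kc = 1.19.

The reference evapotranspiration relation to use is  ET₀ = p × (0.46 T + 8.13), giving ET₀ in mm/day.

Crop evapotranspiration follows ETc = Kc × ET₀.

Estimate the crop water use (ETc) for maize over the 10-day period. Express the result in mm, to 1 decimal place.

ET₀ = 0.27 × (0.46 × 28.7 + 8.13) = 0.27 × 21.332 = 5.7596 mm/d
ETc = Kc × ET₀ = 1.19 × 5.7596 = 6.8539 mm/d
Over 10 days: 6.8539 × 10 = 68.539 mm

68.5 mm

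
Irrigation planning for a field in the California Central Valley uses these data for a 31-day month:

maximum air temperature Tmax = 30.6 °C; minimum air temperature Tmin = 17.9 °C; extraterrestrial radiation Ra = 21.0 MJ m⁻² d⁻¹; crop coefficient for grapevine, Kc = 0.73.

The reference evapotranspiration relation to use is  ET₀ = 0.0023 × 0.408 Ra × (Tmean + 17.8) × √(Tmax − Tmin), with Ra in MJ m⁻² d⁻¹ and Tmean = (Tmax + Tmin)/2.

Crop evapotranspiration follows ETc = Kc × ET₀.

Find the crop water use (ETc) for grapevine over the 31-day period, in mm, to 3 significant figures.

Tmean = (30.6 + 17.9)/2 = 24.25 °C
0.408 Ra = 0.408 × 21.0 = 8.5680 mm/d equivalent
ET₀ = 0.0023 × 8.5680 × (24.25 + 17.8) × √12.7 = 0.0023 × 8.5680 × 42.05 × 3.5637 = 2.9531 mm/d
ETc = Kc × ET₀ = 0.73 × 2.9531 = 2.1558 mm/d
Over 31 days: 2.1558 × 31 = 66.830 mm

66.8 mm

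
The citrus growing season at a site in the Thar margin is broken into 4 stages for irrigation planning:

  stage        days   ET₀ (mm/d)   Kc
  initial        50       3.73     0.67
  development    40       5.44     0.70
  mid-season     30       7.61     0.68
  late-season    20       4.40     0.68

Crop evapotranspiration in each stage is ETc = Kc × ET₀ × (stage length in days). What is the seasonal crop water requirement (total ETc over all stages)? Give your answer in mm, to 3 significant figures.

492 mm

initial: 0.67 × 3.73 × 50 = 124.96 mm
development: 0.70 × 5.44 × 40 = 152.32 mm
mid-season: 0.68 × 7.61 × 30 = 155.24 mm
late-season: 0.68 × 4.40 × 20 = 59.84 mm
Seasonal total = 492.36 mm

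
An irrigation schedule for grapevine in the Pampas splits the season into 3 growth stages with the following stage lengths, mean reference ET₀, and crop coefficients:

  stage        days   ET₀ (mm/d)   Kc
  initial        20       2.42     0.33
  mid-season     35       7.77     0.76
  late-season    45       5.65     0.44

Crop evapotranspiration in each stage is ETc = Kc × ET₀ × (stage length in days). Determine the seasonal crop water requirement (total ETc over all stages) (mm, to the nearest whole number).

initial: 0.33 × 2.42 × 20 = 15.97 mm
mid-season: 0.76 × 7.77 × 35 = 206.68 mm
late-season: 0.44 × 5.65 × 45 = 111.87 mm
Seasonal total = 334.52 mm

335 mm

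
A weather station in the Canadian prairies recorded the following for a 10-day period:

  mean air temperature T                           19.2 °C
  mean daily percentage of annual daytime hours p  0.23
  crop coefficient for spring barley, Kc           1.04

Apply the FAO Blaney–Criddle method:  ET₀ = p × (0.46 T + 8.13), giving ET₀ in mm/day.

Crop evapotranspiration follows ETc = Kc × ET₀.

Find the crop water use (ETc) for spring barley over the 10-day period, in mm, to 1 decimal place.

40.6 mm

ET₀ = 0.23 × (0.46 × 19.2 + 8.13) = 0.23 × 16.962 = 3.9013 mm/d
ETc = Kc × ET₀ = 1.04 × 3.9013 = 4.0574 mm/d
Over 10 days: 4.0574 × 10 = 40.574 mm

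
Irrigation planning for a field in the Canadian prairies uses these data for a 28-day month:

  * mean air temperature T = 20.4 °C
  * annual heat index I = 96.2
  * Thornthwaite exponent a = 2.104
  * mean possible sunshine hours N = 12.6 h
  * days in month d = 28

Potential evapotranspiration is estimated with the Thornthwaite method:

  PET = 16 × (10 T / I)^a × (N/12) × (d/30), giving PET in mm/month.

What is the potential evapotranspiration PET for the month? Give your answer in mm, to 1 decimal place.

76.2 mm

10T/I = 10 × 20.4 / 96.2 = 2.1206
(10T/I)^a = 2.1206^2.104 = 4.8626
Uncorrected PET = 16 × 4.8626 = 77.802 mm
Correction = (N/12)(d/30) = (12.6/12)(28/30) = 0.9800
PET = 77.802 × 0.9800 = 76.246 mm/month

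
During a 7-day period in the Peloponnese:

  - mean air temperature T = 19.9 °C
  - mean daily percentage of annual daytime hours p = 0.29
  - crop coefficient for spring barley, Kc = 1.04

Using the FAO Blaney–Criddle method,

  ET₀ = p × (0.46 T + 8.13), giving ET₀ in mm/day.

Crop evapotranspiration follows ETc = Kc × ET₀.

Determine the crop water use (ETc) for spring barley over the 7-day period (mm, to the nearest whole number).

ET₀ = 0.29 × (0.46 × 19.9 + 8.13) = 0.29 × 17.284 = 5.0124 mm/d
ETc = Kc × ET₀ = 1.04 × 5.0124 = 5.2129 mm/d
Over 7 days: 5.2129 × 7 = 36.490 mm

36 mm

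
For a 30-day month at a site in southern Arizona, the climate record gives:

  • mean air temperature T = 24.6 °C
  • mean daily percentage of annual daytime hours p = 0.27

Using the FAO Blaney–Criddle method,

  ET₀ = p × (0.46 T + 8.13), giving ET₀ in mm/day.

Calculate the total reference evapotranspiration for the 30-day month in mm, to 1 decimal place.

ET₀ = 0.27 × (0.46 × 24.6 + 8.13) = 0.27 × 19.446 = 5.2504 mm/d
Monthly total = 5.2504 × 30 = 157.512 mm

157.5 mm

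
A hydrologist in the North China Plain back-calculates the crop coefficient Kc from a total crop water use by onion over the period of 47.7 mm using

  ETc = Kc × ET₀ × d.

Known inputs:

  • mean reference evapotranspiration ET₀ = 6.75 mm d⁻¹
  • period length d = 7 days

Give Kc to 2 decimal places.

1.01

ETc = Kc × ET₀ × d  ⇒  Kc = ETc / (ET₀ × d)
Kc = 47.7 / (6.75 × 7) = 47.7 / 47.25 = 1.0095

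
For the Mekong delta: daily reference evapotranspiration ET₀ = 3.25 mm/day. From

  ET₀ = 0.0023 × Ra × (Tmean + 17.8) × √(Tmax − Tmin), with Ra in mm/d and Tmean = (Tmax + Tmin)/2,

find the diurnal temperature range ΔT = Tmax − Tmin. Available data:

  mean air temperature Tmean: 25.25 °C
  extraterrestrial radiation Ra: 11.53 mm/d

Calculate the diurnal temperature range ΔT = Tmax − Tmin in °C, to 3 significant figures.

√ΔT = ET₀ / [0.0023 × Ra × (Tmean+17.8)] = 3.25 / (0.0023 × 11.53 × 43.05) = 2.8468
ΔT = 2.8468² = 8.104 °C

8.10 °C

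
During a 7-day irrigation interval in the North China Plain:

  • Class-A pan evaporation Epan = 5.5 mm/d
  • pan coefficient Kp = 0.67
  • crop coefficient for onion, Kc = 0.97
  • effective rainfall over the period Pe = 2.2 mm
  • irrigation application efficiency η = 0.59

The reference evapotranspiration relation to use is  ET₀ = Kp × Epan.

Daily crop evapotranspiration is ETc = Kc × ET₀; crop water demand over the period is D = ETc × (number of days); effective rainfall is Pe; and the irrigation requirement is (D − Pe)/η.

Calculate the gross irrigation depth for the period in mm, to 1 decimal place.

38.7 mm

ET₀ = 0.67 × 5.5 = 3.6850 mm/d
ETc = Kc × ET₀ = 0.97 × 3.6850 = 3.5745 mm/d
Crop demand D = ETc × 7 d = 3.5745 × 7 = 25.022 mm
D − Pe = 25.022 − 2.2 = 22.822 mm
Gross irrigation = 22.822 / 0.59 = 38.681 mm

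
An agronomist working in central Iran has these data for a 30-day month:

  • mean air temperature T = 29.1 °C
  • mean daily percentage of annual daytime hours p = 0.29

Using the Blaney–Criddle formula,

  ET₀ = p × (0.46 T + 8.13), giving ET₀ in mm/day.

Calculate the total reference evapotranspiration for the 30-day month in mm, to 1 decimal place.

ET₀ = 0.29 × (0.46 × 29.1 + 8.13) = 0.29 × 21.516 = 6.2396 mm/d
Monthly total = 6.2396 × 30 = 187.188 mm

187.2 mm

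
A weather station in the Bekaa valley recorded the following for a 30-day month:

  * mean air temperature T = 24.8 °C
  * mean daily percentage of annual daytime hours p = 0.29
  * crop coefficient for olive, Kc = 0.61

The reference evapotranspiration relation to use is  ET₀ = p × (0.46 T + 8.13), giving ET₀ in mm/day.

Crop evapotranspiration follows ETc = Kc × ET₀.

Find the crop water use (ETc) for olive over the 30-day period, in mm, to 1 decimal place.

ET₀ = 0.29 × (0.46 × 24.8 + 8.13) = 0.29 × 19.538 = 5.6660 mm/d
ETc = Kc × ET₀ = 0.61 × 5.6660 = 3.4563 mm/d
Over 30 days: 3.4563 × 30 = 103.689 mm

103.7 mm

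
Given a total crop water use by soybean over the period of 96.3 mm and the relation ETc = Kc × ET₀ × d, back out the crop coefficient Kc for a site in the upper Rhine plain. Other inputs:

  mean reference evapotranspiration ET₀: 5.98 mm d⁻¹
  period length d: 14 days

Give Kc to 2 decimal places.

1.15

ETc = Kc × ET₀ × d  ⇒  Kc = ETc / (ET₀ × d)
Kc = 96.3 / (5.98 × 14) = 96.3 / 83.72 = 1.1503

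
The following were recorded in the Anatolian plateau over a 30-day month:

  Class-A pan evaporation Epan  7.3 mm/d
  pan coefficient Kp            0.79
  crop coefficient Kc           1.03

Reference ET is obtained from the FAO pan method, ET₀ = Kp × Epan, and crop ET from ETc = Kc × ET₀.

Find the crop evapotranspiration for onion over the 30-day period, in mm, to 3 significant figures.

ET₀ = 0.79 × 7.3 = 5.7670 mm/d
ETc = Kc × ET₀ = 1.03 × 5.7670 = 5.9400 mm/d
Over 30 days: 5.9400 × 30 = 178.200 mm

178 mm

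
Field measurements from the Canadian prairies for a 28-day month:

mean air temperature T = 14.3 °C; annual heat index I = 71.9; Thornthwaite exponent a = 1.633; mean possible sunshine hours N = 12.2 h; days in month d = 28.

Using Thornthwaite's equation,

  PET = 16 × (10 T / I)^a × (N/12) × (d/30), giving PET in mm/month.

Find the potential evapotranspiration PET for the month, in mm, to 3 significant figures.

10T/I = 10 × 14.3 / 71.9 = 1.9889
(10T/I)^a = 1.9889^1.633 = 3.0735
Uncorrected PET = 16 × 3.0735 = 49.176 mm
Correction = (N/12)(d/30) = (12.2/12)(28/30) = 0.9489
PET = 49.176 × 0.9489 = 46.663 mm/month

46.7 mm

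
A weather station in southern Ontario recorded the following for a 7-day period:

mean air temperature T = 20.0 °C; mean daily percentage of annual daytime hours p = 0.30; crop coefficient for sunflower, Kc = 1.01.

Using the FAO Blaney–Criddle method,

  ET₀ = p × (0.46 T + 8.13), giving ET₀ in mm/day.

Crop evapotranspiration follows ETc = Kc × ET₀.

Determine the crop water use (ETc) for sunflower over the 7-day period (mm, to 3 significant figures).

36.8 mm

ET₀ = 0.30 × (0.46 × 20.0 + 8.13) = 0.30 × 17.330 = 5.1990 mm/d
ETc = Kc × ET₀ = 1.01 × 5.1990 = 5.2510 mm/d
Over 7 days: 5.2510 × 7 = 36.757 mm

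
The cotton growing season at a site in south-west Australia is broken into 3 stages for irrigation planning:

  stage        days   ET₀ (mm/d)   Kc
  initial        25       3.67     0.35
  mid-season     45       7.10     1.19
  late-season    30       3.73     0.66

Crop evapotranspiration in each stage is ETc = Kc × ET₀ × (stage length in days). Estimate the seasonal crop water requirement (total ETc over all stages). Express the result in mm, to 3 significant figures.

initial: 0.35 × 3.67 × 25 = 32.11 mm
mid-season: 1.19 × 7.10 × 45 = 380.21 mm
late-season: 0.66 × 3.73 × 30 = 73.85 mm
Seasonal total = 486.17 mm

486 mm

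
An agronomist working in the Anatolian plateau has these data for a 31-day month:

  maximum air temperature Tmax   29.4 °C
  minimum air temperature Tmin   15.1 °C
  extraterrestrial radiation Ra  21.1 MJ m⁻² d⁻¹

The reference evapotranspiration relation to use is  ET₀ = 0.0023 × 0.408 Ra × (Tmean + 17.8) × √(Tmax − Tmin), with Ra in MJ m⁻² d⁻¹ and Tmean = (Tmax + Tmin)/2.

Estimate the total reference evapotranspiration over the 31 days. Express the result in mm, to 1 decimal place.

Tmean = (29.4 + 15.1)/2 = 22.25 °C
0.408 Ra = 0.408 × 21.1 = 8.6088 mm/d equivalent
ET₀ = 0.0023 × 8.6088 × (22.25 + 17.8) × √14.3 = 0.0023 × 8.6088 × 40.05 × 3.7815 = 2.9987 mm/d
Over 31 days: 2.9987 × 31 = 92.960 mm

93.0 mm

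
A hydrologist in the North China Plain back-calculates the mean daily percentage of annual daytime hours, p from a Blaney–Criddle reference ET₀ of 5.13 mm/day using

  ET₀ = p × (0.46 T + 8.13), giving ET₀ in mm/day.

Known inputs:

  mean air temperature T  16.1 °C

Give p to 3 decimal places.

p = ET₀ / (0.46 T + 8.13) = 5.13 / (0.46 × 16.1 + 8.13) = 5.13 / 15.536 = 0.3302

0.330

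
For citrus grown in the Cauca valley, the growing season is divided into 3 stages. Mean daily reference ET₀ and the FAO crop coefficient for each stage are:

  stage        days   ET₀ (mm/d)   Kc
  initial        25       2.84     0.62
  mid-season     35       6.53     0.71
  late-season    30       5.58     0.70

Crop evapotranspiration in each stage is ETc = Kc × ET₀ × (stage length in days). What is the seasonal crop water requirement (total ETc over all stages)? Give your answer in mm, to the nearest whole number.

initial: 0.62 × 2.84 × 25 = 44.02 mm
mid-season: 0.71 × 6.53 × 35 = 162.27 mm
late-season: 0.70 × 5.58 × 30 = 117.18 mm
Seasonal total = 323.47 mm

323 mm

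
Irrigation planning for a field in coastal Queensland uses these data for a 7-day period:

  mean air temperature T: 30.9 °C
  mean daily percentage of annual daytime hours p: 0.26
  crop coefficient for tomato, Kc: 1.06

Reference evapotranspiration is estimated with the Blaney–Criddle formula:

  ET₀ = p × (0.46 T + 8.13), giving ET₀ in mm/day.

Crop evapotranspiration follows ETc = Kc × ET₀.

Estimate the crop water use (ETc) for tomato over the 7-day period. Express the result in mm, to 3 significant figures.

43.1 mm

ET₀ = 0.26 × (0.46 × 30.9 + 8.13) = 0.26 × 22.344 = 5.8094 mm/d
ETc = Kc × ET₀ = 1.06 × 5.8094 = 6.1580 mm/d
Over 7 days: 6.1580 × 7 = 43.106 mm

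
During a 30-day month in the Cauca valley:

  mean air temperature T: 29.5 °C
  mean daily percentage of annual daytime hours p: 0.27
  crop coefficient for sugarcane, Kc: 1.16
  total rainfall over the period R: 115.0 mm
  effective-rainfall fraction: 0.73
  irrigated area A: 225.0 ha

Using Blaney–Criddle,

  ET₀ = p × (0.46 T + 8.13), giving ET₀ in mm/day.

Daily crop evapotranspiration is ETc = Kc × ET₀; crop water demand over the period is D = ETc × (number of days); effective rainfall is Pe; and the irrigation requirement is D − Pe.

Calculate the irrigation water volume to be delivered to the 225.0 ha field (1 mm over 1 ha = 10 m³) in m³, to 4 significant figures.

ET₀ = 0.27 × (0.46 × 29.5 + 8.13) = 0.27 × 21.700 = 5.8590 mm/d
ETc = Kc × ET₀ = 1.16 × 5.8590 = 6.7964 mm/d
Crop demand D = ETc × 30 d = 6.7964 × 30 = 203.892 mm
Pe = 0.73 × 115.0 = 83.950 mm
D − Pe = 203.892 − 83.950 = 119.942 mm
Volume = 119.942 mm × 225.0 ha × 10 = 269869.5 m³

269900 m³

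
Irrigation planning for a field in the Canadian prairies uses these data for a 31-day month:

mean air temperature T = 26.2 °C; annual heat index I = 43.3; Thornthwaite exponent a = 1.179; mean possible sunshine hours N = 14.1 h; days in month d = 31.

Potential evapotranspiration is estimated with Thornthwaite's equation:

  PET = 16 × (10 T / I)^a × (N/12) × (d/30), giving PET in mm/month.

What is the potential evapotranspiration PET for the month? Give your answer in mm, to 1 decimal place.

10T/I = 10 × 26.2 / 43.3 = 6.0508
(10T/I)^a = 6.0508^1.179 = 8.3514
Uncorrected PET = 16 × 8.3514 = 133.622 mm
Correction = (N/12)(d/30) = (14.1/12)(31/30) = 1.2142
PET = 133.622 × 1.2142 = 162.244 mm/month

162.2 mm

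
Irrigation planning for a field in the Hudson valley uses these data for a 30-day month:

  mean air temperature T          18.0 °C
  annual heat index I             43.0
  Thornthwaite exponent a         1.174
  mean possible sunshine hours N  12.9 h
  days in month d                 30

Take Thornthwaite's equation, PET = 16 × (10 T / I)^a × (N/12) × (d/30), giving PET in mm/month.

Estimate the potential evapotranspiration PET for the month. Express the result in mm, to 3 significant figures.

92.4 mm

10T/I = 10 × 18.0 / 43.0 = 4.1860
(10T/I)^a = 4.1860^1.174 = 5.3702
Uncorrected PET = 16 × 5.3702 = 85.923 mm
Correction = (N/12)(d/30) = (12.9/12)(30/30) = 1.0750
PET = 85.923 × 1.0750 = 92.367 mm/month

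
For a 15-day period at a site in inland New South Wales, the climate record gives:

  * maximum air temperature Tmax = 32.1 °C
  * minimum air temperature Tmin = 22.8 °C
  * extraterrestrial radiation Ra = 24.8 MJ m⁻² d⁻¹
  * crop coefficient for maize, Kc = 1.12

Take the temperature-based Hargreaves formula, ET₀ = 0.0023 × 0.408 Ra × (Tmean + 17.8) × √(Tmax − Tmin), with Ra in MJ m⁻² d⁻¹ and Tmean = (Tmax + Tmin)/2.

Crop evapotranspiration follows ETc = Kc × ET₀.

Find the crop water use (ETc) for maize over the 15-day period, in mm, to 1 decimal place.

Tmean = (32.1 + 22.8)/2 = 27.45 °C
0.408 Ra = 0.408 × 24.8 = 10.1184 mm/d equivalent
ET₀ = 0.0023 × 10.1184 × (27.45 + 17.8) × √9.3 = 0.0023 × 10.1184 × 45.25 × 3.0496 = 3.2114 mm/d
ETc = Kc × ET₀ = 1.12 × 3.2114 = 3.5968 mm/d
Over 15 days: 3.5968 × 15 = 53.952 mm

54.0 mm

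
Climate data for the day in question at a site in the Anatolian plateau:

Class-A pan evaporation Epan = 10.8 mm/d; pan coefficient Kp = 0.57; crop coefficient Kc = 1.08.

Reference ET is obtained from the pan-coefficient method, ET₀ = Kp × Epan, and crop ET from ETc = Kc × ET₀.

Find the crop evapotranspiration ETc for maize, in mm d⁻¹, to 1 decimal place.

6.6 mm d⁻¹

ET₀ = 0.57 × 10.8 = 6.1560 mm/d
ETc = Kc × ET₀ = 1.08 × 6.1560 = 6.6485 mm/d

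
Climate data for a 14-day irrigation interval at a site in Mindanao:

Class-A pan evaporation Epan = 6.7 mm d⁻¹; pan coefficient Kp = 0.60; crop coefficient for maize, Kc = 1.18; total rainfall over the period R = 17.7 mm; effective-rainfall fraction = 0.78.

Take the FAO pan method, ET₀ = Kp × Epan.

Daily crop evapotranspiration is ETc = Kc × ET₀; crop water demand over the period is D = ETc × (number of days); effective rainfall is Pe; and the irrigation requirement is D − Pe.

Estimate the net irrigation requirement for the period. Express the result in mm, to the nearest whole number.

53 mm

ET₀ = 0.60 × 6.7 = 4.0200 mm/d
ETc = Kc × ET₀ = 1.18 × 4.0200 = 4.7436 mm/d
Crop demand D = ETc × 14 d = 4.7436 × 14 = 66.410 mm
Pe = 0.78 × 17.7 = 13.806 mm
D − Pe = 66.410 − 13.806 = 52.604 mm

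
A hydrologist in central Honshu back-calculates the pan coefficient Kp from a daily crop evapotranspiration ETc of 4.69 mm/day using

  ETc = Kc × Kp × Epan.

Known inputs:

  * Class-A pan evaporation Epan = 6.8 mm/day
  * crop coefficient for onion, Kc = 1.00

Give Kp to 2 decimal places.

0.69

ETc = Kc × Kp × Epan  ⇒  Kp = ETc / (Kc × Epan)
Kp = 4.69 / (1.00 × 6.8) = 4.69 / 6.800 = 0.6897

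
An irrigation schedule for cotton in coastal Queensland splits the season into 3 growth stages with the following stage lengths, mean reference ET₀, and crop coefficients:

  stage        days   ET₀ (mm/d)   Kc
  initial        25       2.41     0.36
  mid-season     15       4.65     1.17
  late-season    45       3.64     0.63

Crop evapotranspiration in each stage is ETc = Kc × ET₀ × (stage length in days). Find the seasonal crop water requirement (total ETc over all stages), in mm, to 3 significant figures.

initial: 0.36 × 2.41 × 25 = 21.69 mm
mid-season: 1.17 × 4.65 × 15 = 81.61 mm
late-season: 0.63 × 3.64 × 45 = 103.19 mm
Seasonal total = 206.49 mm

206 mm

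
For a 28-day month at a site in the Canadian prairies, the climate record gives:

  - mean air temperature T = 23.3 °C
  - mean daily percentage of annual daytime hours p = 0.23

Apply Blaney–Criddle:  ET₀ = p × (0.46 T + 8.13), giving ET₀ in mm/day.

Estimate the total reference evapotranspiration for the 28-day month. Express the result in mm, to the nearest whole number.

121 mm

ET₀ = 0.23 × (0.46 × 23.3 + 8.13) = 0.23 × 18.848 = 4.3350 mm/d
Monthly total = 4.3350 × 28 = 121.380 mm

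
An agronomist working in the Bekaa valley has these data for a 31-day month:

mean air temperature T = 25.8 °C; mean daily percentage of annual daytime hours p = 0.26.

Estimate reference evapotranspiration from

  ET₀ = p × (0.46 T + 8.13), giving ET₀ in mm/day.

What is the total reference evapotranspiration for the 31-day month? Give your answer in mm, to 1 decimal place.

ET₀ = 0.26 × (0.46 × 25.8 + 8.13) = 0.26 × 19.998 = 5.1995 mm/d
Monthly total = 5.1995 × 31 = 161.185 mm

161.2 mm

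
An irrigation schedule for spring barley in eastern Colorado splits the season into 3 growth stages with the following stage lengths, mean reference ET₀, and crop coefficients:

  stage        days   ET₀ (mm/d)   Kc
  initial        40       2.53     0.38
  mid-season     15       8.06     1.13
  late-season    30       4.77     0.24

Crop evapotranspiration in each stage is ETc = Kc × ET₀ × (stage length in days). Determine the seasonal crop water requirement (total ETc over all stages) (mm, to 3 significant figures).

209 mm

initial: 0.38 × 2.53 × 40 = 38.46 mm
mid-season: 1.13 × 8.06 × 15 = 136.62 mm
late-season: 0.24 × 4.77 × 30 = 34.34 mm
Seasonal total = 209.42 mm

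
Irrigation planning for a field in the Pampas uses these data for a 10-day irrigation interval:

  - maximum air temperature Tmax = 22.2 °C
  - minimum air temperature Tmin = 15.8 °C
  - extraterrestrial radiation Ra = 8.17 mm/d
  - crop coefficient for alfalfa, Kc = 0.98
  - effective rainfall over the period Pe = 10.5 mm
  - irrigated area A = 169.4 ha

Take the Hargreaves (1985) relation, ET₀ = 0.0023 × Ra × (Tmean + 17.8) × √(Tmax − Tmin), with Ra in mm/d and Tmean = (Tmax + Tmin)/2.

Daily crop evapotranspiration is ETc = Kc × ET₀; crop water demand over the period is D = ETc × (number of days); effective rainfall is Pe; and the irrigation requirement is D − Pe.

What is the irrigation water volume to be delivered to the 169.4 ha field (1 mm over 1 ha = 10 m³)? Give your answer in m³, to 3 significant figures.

Tmean = (22.2 + 15.8)/2 = 19.00 °C
ET₀ = 0.0023 × 8.17 × (19.00 + 17.8) × √6.4 = 0.0023 × 8.17 × 36.80 × 2.5298 = 1.7494 mm/d
ETc = Kc × ET₀ = 0.98 × 1.7494 = 1.7144 mm/d
Crop demand D = ETc × 10 d = 1.7144 × 10 = 17.144 mm
D − Pe = 17.144 − 10.5 = 6.644 mm
Volume = 6.644 mm × 169.4 ha × 10 = 11254.9 m³

11300 m³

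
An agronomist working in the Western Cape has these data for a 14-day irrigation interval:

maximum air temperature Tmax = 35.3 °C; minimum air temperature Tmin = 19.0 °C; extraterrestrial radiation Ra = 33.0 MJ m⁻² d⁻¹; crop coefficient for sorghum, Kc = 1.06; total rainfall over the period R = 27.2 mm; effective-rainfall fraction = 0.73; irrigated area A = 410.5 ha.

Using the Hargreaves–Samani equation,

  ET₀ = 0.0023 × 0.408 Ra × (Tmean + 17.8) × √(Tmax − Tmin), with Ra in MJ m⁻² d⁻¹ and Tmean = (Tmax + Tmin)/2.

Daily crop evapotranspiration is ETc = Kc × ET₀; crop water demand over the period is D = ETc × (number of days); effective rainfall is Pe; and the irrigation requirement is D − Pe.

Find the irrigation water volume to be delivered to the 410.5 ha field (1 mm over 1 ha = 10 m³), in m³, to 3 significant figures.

Tmean = (35.3 + 19.0)/2 = 27.15 °C
0.408 Ra = 0.408 × 33.0 = 13.4640 mm/d equivalent
ET₀ = 0.0023 × 13.4640 × (27.15 + 17.8) × √16.3 = 0.0023 × 13.4640 × 44.95 × 4.0373 = 5.6198 mm/d
ETc = Kc × ET₀ = 1.06 × 5.6198 = 5.9570 mm/d
Crop demand D = ETc × 14 d = 5.9570 × 14 = 83.398 mm
Pe = 0.73 × 27.2 = 19.856 mm
D − Pe = 83.398 − 19.856 = 63.542 mm
Volume = 63.542 mm × 410.5 ha × 10 = 260839.9 m³

261000 m³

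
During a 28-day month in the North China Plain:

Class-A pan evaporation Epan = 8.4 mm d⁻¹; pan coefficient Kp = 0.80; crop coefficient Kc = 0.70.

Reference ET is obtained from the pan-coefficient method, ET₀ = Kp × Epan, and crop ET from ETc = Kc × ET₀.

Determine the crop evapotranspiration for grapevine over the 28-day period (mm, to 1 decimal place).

131.7 mm

ET₀ = 0.80 × 8.4 = 6.7200 mm/d
ETc = Kc × ET₀ = 0.70 × 6.7200 = 4.7040 mm/d
Over 28 days: 4.7040 × 28 = 131.712 mm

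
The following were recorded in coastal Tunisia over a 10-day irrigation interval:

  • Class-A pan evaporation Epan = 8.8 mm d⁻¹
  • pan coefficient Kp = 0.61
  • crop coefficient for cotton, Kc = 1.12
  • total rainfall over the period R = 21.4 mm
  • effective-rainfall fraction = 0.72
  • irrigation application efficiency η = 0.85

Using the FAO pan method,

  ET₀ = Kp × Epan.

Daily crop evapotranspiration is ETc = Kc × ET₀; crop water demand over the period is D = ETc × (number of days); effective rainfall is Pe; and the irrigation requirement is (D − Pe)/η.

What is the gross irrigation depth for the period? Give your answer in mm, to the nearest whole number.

ET₀ = 0.61 × 8.8 = 5.3680 mm/d
ETc = Kc × ET₀ = 1.12 × 5.3680 = 6.0122 mm/d
Crop demand D = ETc × 10 d = 6.0122 × 10 = 60.122 mm
Pe = 0.72 × 21.4 = 15.408 mm
D − Pe = 60.122 − 15.408 = 44.714 mm
Gross irrigation = 44.714 / 0.85 = 52.605 mm

53 mm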